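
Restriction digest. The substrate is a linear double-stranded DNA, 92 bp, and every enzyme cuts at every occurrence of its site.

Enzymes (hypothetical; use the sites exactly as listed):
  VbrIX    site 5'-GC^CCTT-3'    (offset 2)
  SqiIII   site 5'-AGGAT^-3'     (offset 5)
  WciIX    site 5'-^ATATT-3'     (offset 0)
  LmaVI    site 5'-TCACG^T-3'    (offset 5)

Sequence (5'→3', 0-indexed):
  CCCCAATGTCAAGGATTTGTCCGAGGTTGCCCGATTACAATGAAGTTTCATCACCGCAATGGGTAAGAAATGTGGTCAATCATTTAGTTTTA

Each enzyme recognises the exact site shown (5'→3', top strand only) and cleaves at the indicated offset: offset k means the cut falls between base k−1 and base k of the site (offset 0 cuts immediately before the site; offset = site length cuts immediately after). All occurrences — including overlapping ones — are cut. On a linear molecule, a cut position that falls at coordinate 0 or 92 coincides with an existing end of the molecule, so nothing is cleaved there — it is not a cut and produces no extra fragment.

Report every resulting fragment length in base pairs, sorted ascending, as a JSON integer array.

Per-enzyme occurrences:
  VbrIX (GCCCTT, off=2): no sites
  SqiIII (AGGAT, off=5): starts [11] → cuts [16]
  WciIX (ATATT, off=0): no sites
  LmaVI (TCACGT, off=5): no sites

All cut coordinates (distinct, sorted): [16]

Fragments:
  [0,16): 16 bp
  [16,92): 76 bp

[16,76]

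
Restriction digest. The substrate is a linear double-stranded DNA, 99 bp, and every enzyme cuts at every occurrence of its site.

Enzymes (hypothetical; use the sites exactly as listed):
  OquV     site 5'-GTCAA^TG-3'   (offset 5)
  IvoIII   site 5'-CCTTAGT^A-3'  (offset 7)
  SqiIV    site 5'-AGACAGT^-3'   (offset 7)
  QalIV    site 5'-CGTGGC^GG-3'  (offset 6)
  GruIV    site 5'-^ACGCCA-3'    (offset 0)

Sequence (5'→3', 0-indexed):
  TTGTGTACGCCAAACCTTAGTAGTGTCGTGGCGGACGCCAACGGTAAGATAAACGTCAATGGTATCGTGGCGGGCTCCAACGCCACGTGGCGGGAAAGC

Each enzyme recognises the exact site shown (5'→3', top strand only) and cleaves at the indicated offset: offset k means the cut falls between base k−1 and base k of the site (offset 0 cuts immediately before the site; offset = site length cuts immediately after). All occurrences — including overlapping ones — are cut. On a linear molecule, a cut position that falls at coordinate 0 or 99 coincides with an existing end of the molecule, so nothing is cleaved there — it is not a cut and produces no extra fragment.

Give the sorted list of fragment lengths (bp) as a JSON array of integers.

Per-enzyme occurrences:
  OquV (GTCAATG, off=5): starts [54] → cuts [59]
  IvoIII (CCTTAGTA, off=7): starts [14] → cuts [21]
  SqiIV (AGACAGT, off=7): no sites
  QalIV (CGTGGCGG, off=6): starts [26, 65, 85] → cuts [32, 71, 91]
  GruIV (ACGCCA, off=0): starts [6, 34, 79] → cuts [6, 34, 79]

Pooled cuts: [6, 21, 32, 34, 59, 71, 79, 91]

Fragment lengths:
  [0,6): 6 bp
  [6,21): 15 bp
  [21,32): 11 bp
  [32,34): 2 bp
  [34,59): 25 bp
  [59,71): 12 bp
  [71,79): 8 bp
  [79,91): 12 bp
  [91,99): 8 bp

[2,6,8,8,11,12,12,15,25]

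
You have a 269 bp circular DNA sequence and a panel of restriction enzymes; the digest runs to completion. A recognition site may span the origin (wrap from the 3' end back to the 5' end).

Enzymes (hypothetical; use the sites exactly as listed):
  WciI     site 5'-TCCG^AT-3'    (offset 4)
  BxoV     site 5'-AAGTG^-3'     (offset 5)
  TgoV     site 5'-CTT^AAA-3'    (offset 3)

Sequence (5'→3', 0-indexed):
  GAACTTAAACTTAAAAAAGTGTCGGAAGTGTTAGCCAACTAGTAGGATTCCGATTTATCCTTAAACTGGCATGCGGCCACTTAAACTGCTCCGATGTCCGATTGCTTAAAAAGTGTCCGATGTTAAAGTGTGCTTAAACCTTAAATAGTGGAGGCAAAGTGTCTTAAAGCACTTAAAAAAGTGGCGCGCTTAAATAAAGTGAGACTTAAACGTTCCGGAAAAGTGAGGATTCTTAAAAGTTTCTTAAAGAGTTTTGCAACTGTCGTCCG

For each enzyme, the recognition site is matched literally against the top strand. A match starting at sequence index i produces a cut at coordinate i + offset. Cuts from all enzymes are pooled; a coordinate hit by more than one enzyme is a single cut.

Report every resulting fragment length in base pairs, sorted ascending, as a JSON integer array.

[4,4,5,6,6,7,7,7,8,8,9,9,9,9,9,10,10,11,11,11,18,19,20,22,30]

Per-enzyme occurrences:
  WciI TCCGAT/4: at [48, 89, 96, 115] ⇒ [52, 93, 100, 119]
  BxoV AAGTG/5: at [16, 25, 110, 125, 156, 178, 196, 220] ⇒ [21, 30, 115, 130, 161, 183, 201, 225]
  TgoV CTTAAA/3: at [3, 9, 59, 79, 104, 132, 139, 162, 171, 188, 204, 231, 242] ⇒ [6, 12, 62, 82, 107, 135, 142, 165, 174, 191, 207, 234, 245]

Pooled cuts: [6, 12, 21, 30, 52, 62, 82, 93, 100, 107, 115, 119, 130, 135, 142, 161, 165, 174, 183, 191, 201, 207, 225, 234, 245]

Fragment lengths:
  6→12: 6 bp
  12→21: 9 bp
  21→30: 9 bp
  30→52: 22 bp
  52→62: 10 bp
  62→82: 20 bp
  82→93: 11 bp
  93→100: 7 bp
  100→107: 7 bp
  107→115: 8 bp
  115→119: 4 bp
  119→130: 11 bp
  130→135: 5 bp
  135→142: 7 bp
  142→161: 19 bp
  161→165: 4 bp
  165→174: 9 bp
  174→183: 9 bp
  183→191: 8 bp
  191→201: 10 bp
  201→207: 6 bp
  207→225: 18 bp
  225→234: 9 bp
  234→245: 11 bp
  245→6 (wrap): 269-245+6 = 30 bp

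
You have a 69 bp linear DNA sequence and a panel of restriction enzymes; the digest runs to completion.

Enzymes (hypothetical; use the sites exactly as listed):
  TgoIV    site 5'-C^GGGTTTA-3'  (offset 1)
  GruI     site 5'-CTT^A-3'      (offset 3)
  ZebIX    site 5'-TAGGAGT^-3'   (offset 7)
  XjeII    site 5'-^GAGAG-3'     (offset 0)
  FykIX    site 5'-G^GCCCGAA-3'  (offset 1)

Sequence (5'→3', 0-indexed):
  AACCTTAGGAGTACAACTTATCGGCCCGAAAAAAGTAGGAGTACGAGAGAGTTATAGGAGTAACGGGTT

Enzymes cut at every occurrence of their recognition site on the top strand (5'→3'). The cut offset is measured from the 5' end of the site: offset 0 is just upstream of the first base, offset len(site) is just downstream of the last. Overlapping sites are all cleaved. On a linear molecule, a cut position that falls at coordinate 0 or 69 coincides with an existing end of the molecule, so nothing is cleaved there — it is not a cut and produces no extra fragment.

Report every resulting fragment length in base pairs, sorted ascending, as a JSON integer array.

[2,2,4,6,6,7,8,15,19]

Site scan:
  TgoIV (CGGGTTTA, off=1): no sites
  GruI CTTA/3: at [3, 16] ⇒ [6, 19]
  ZebIX TAGGAGT/7: at [5, 35, 54] ⇒ [12, 42, 61]
  XjeII GAGAG/0: at [44, 46] ⇒ [44, 46]
  FykIX GGCCCGAA/1: at [22] ⇒ [23]

Pooled cuts: [6, 12, 19, 23, 42, 44, 46, 61]

Fragments:
  [0,6): 6 bp
  [6,12): 6 bp
  [12,19): 7 bp
  [19,23): 4 bp
  [23,42): 19 bp
  [42,44): 2 bp
  [44,46): 2 bp
  [46,61): 15 bp
  [61,69): 8 bp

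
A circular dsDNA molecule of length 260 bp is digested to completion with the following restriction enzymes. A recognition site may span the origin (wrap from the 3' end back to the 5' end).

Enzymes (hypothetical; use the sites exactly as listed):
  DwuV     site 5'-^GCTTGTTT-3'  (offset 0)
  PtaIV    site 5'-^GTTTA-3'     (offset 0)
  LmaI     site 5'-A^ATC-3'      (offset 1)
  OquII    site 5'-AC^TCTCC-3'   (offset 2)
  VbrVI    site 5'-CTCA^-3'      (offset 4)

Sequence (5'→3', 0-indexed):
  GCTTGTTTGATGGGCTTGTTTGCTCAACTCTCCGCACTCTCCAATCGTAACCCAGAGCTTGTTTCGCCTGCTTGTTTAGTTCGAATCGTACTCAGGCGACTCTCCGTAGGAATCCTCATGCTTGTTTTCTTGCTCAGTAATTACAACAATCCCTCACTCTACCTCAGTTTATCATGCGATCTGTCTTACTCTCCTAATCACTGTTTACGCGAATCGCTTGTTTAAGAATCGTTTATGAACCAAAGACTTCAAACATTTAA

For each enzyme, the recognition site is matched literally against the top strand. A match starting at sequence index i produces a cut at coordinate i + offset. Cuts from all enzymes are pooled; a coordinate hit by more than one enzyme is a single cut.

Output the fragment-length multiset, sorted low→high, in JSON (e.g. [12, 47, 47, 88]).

Per-enzyme occurrences:
  DwuV GCTTGTTT/0: at [0, 13, 56, 69, 119, 215] ⇒ [0, 13, 56, 69, 119, 215]
  PtaIV GTTTA/0: at [73, 166, 202, 219, 230] ⇒ [73, 166, 202, 219, 230]
  LmaI AATC/1: at [42, 83, 110, 147, 195, 211, 226] ⇒ [43, 84, 111, 148, 196, 212, 227]
  OquII ACTCTCC/2: at [26, 35, 98, 187] ⇒ [28, 37, 100, 189]
  VbrVI CTCA/4: at [22, 90, 114, 132, 152, 162] ⇒ [26, 94, 118, 136, 156, 166]

Pooled cuts: [0, 13, 26, 28, 37, 43, 56, 69, 73, 84, 94, 100, 111, 118, 119, 136, 148, 156, 166, 189, 196, 202, 212, 215, 219, 227, 230]

Fragment lengths:
  0→13: 13 bp
  13→26: 13 bp
  26→28: 2 bp
  28→37: 9 bp
  37→43: 6 bp
  43→56: 13 bp
  56→69: 13 bp
  69→73: 4 bp
  73→84: 11 bp
  84→94: 10 bp
  94→100: 6 bp
  100→111: 11 bp
  111→118: 7 bp
  118→119: 1 bp
  119→136: 17 bp
  136→148: 12 bp
  148→156: 8 bp
  156→166: 10 bp
  166→189: 23 bp
  189→196: 7 bp
  196→202: 6 bp
  202→212: 10 bp
  212→215: 3 bp
  215→219: 4 bp
  219→227: 8 bp
  227→230: 3 bp
  230→0 (wrap): 260-230+0 = 30 bp

[1,2,3,3,4,4,6,6,6,7,7,8,8,9,10,10,10,11,11,12,13,13,13,13,17,23,30]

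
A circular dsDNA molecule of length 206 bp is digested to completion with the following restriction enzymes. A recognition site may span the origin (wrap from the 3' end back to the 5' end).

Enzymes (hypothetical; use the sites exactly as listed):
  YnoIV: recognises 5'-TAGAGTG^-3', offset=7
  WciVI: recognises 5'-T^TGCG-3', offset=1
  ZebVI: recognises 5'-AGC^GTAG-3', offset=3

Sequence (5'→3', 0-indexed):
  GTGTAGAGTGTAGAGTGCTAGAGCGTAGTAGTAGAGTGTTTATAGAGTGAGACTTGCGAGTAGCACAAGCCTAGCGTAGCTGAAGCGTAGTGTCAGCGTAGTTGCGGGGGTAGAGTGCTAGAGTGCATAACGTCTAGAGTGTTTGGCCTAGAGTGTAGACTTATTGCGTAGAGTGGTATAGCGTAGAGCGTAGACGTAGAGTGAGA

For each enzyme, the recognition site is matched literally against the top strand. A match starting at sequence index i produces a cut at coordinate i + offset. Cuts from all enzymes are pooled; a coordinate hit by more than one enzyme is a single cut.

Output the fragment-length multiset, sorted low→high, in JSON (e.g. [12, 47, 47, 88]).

Scan for sites:
  YnoIV TAGAGTG/7: at [3, 10, 31, 42, 110, 118, 134, 148, 168, 196] ⇒ [10, 17, 38, 49, 117, 125, 141, 155, 175, 203]
  WciVI TTGCG/1: at [53, 101, 163] ⇒ [54, 102, 164]
  ZebVI AGCGTAG/3: at [21, 72, 83, 94, 179, 186] ⇒ [24, 75, 86, 97, 182, 189]

Pooled cuts: [10, 17, 24, 38, 49, 54, 75, 86, 97, 102, 117, 125, 141, 155, 164, 175, 182, 189, 203]

Fragments:
  10→17: 7 bp
  17→24: 7 bp
  24→38: 14 bp
  38→49: 11 bp
  49→54: 5 bp
  54→75: 21 bp
  75→86: 11 bp
  86→97: 11 bp
  97→102: 5 bp
  102→117: 15 bp
  117→125: 8 bp
  125→141: 16 bp
  141→155: 14 bp
  155→164: 9 bp
  164→175: 11 bp
  175→182: 7 bp
  182→189: 7 bp
  189→203: 14 bp
  203→10 (wrap): 206-203+10 = 13 bp

[5,5,7,7,7,7,8,9,11,11,11,11,13,14,14,14,15,16,21]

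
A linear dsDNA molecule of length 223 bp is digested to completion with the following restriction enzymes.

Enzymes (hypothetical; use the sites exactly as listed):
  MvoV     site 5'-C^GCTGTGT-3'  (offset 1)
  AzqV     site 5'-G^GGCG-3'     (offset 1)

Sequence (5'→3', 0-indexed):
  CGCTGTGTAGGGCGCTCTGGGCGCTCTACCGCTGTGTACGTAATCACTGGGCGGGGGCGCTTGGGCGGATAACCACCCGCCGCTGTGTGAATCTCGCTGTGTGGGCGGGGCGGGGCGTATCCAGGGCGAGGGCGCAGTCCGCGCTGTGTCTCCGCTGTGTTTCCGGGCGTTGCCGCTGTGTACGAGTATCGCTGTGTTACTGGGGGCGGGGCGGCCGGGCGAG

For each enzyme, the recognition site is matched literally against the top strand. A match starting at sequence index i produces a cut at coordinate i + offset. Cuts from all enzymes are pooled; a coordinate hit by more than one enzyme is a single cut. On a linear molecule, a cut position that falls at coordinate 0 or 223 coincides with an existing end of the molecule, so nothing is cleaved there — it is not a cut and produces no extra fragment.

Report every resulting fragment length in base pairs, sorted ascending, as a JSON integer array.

[1,5,5,5,6,6,6,8,8,8,9,9,9,11,11,11,12,12,14,14,16,18,19]

Per-enzyme occurrences:
  MvoV (CGCTGTGT, off=1): starts [0, 29, 80, 94, 141, 152, 173, 189] → cuts [1, 30, 81, 95, 142, 153, 174, 190]
  AzqV (GGGCG, off=1): starts [9, 18, 48, 54, 62, 102, 107, 112, 123, 129, 164, 203, 208, 216] → cuts [10, 19, 49, 55, 63, 103, 108, 113, 124, 130, 165, 204, 209, 217]

Pooled cuts: [1, 10, 19, 30, 49, 55, 63, 81, 95, 103, 108, 113, 124, 130, 142, 153, 165, 174, 190, 204, 209, 217]

Fragment lengths:
  [0,1): 1 bp
  [1,10): 9 bp
  [10,19): 9 bp
  [19,30): 11 bp
  [30,49): 19 bp
  [49,55): 6 bp
  [55,63): 8 bp
  [63,81): 18 bp
  [81,95): 14 bp
  [95,103): 8 bp
  [103,108): 5 bp
  [108,113): 5 bp
  [113,124): 11 bp
  [124,130): 6 bp
  [130,142): 12 bp
  [142,153): 11 bp
  [153,165): 12 bp
  [165,174): 9 bp
  [174,190): 16 bp
  [190,204): 14 bp
  [204,209): 5 bp
  [209,217): 8 bp
  [217,223): 6 bp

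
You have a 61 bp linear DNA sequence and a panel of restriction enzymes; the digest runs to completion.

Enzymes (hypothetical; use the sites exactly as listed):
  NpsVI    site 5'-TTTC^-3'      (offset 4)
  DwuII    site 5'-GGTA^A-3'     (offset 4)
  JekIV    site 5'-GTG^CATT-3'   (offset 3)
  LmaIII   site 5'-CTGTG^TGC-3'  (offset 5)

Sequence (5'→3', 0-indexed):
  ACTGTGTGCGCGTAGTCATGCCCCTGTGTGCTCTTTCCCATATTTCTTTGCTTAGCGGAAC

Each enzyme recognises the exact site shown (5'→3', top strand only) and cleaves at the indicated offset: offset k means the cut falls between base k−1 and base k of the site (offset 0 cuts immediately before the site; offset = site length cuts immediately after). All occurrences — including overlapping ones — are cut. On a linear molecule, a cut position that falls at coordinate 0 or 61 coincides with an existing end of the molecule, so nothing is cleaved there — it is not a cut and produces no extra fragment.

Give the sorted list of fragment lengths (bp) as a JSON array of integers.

[6,9,9,15,22]

Per-enzyme occurrences:
  NpsVI (TTTC, off=4): starts [33, 42] → cuts [37, 46]
  DwuII (GGTAA, off=4): no sites
  JekIV (GTGCATT, off=3): no sites
  LmaIII (CTGTGTGC, off=5): starts [1, 23] → cuts [6, 28]

Pooled cuts: [6, 28, 37, 46]

Fragment lengths:
  [0,6): 6 bp
  [6,28): 22 bp
  [28,37): 9 bp
  [37,46): 9 bp
  [46,61): 15 bp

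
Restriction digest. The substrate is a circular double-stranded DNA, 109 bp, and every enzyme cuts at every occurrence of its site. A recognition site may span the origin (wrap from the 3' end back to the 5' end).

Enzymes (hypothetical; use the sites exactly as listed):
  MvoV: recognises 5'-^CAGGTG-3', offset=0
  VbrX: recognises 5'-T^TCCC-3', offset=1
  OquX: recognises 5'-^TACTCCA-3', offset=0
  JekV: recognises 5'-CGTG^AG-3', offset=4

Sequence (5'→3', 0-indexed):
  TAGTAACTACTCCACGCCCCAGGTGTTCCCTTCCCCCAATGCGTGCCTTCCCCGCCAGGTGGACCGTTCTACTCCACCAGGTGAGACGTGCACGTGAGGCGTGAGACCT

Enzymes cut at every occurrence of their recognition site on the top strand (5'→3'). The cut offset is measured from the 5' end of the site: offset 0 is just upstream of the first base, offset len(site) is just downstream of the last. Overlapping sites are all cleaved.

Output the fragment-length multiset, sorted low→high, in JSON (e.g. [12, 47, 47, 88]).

Scan for sites:
  MvoV CAGGTG/0: at [19, 55, 77] ⇒ [19, 55, 77]
  VbrX TTCCC/1: at [25, 30, 47] ⇒ [26, 31, 48]
  OquX TACTCCA/0: at [7, 69] ⇒ [7, 69]
  JekV CGTGAG/4: at [92, 99] ⇒ [96, 103]

Pooled cuts: [7, 19, 26, 31, 48, 55, 69, 77, 96, 103]

Fragment lengths:
  7→19: 12 bp
  19→26: 7 bp
  26→31: 5 bp
  31→48: 17 bp
  48→55: 7 bp
  55→69: 14 bp
  69→77: 8 bp
  77→96: 19 bp
  96→103: 7 bp
  103→7 (wrap): 109-103+7 = 13 bp

[5,7,7,7,8,12,13,14,17,19]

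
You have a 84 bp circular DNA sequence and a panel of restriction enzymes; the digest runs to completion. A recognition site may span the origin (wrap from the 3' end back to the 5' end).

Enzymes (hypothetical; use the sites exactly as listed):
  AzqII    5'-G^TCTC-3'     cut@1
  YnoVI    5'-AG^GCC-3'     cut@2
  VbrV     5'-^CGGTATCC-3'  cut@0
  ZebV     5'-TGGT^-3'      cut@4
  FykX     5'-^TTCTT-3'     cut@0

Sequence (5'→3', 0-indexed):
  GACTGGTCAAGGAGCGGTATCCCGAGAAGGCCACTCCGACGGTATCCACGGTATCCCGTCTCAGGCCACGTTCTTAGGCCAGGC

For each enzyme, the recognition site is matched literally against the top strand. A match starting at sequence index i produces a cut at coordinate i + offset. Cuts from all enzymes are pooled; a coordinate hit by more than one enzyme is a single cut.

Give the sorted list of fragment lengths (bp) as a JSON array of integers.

[6,6,7,7,9,10,10,14,15]

Scan for sites:
  AzqII (GTCTC, off=1): starts [57] → cuts [58]
  YnoVI (AGGCC, off=2): starts [27, 62, 75] → cuts [29, 64, 77]
  VbrV (CGGTATCC, off=0): starts [14, 39, 48] → cuts [14, 39, 48]
  ZebV (TGGT, off=4): starts [3] → cuts [7]
  FykX (TTCTT, off=0): starts [70] → cuts [70]

All cut coordinates (distinct, sorted): [7, 14, 29, 39, 48, 58, 64, 70, 77]

Fragments:
  7→14: 7 bp
  14→29: 15 bp
  29→39: 10 bp
  39→48: 9 bp
  48→58: 10 bp
  58→64: 6 bp
  64→70: 6 bp
  70→77: 7 bp
  77→7 (wrap): 84-77+7 = 14 bp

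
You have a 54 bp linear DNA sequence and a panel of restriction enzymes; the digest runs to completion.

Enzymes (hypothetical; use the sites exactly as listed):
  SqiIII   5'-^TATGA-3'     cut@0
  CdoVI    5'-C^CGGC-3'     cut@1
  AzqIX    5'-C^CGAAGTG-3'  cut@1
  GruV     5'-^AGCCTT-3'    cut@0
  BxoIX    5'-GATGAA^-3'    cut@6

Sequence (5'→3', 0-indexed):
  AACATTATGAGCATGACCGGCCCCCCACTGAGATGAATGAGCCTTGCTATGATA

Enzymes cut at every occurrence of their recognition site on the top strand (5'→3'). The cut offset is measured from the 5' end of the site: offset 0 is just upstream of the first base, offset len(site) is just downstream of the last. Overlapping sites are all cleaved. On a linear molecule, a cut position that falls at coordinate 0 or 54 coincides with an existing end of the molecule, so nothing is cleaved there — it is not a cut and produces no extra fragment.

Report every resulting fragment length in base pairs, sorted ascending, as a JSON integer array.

Site scan:
  SqiIII TATGA/0: at [5, 47] ⇒ [5, 47]
  CdoVI CCGGC/1: at [16] ⇒ [17]
  AzqIX (CCGAAGTG, off=1): no sites
  GruV AGCCTT/0: at [39] ⇒ [39]
  BxoIX GATGAA/6: at [31] ⇒ [37]

Pooled cuts: [5, 17, 37, 39, 47]

Fragment lengths:
  [0,5): 5 bp
  [5,17): 12 bp
  [17,37): 20 bp
  [37,39): 2 bp
  [39,47): 8 bp
  [47,54): 7 bp

[2,5,7,8,12,20]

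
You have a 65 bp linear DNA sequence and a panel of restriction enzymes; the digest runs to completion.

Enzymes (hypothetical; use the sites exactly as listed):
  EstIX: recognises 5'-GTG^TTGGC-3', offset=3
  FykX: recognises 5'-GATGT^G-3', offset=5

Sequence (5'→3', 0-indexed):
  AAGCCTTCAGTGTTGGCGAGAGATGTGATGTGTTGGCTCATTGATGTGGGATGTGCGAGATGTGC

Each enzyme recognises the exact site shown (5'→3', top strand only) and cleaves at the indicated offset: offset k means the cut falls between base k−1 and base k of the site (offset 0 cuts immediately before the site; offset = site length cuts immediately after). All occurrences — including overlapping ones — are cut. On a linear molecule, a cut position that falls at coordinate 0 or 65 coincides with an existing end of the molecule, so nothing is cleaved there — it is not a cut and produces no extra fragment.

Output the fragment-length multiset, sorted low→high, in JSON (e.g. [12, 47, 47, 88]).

[1,2,5,7,9,12,14,15]

Per-enzyme occurrences:
  EstIX GTGTTGGC/3: at [9, 29] ⇒ [12, 32]
  FykX GATGTG/5: at [21, 26, 42, 49, 58] ⇒ [26, 31, 47, 54, 63]

Pooled cuts: [12, 26, 31, 32, 47, 54, 63]

Fragment lengths:
  [0,12): 12 bp
  [12,26): 14 bp
  [26,31): 5 bp
  [31,32): 1 bp
  [32,47): 15 bp
  [47,54): 7 bp
  [54,63): 9 bp
  [63,65): 2 bp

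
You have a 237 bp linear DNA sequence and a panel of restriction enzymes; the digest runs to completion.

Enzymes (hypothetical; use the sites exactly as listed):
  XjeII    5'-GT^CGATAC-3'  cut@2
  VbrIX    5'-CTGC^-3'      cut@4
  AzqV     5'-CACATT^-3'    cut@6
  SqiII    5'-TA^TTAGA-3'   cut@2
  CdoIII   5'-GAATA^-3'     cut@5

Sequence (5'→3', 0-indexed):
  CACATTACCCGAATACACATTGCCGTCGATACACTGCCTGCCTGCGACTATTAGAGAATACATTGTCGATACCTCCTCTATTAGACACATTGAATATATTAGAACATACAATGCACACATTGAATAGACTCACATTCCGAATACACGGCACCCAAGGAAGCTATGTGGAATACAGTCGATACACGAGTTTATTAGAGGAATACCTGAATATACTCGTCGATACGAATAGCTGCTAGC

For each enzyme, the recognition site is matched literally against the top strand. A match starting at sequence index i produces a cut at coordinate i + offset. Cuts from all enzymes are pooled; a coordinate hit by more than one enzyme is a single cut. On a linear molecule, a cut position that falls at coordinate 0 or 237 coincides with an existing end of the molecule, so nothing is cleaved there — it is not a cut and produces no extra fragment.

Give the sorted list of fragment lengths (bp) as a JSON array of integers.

[2,4,4,4,4,5,5,5,5,5,6,6,6,7,7,8,9,10,10,11,11,11,11,14,15,23,29]

Scan for sites:
  XjeII (GTCGATAC, off=2): starts [24, 64, 174, 215] → cuts [26, 66, 176, 217]
  VbrIX (CTGC, off=4): starts [33, 37, 41, 229] → cuts [37, 41, 45, 233]
  AzqV (CACATT, off=6): starts [0, 15, 85, 115, 130] → cuts [6, 21, 91, 121, 136]
  SqiII (TATTAGA, off=2): starts [48, 78, 96, 189] → cuts [50, 80, 98, 191]
  CdoIII (GAATA, off=5): starts [10, 55, 91, 121, 138, 167, 197, 205, 223] → cuts [15, 60, 96, 126, 143, 172, 202, 210, 228]

Pooled cuts: [6, 15, 21, 26, 37, 41, 45, 50, 60, 66, 80, 91, 96, 98, 121, 126, 136, 143, 172, 176, 191, 202, 210, 217, 228, 233]

Fragment lengths:
  [0,6): 6 bp
  [6,15): 9 bp
  [15,21): 6 bp
  [21,26): 5 bp
  [26,37): 11 bp
  [37,41): 4 bp
  [41,45): 4 bp
  [45,50): 5 bp
  [50,60): 10 bp
  [60,66): 6 bp
  [66,80): 14 bp
  [80,91): 11 bp
  [91,96): 5 bp
  [96,98): 2 bp
  [98,121): 23 bp
  [121,126): 5 bp
  [126,136): 10 bp
  [136,143): 7 bp
  [143,172): 29 bp
  [172,176): 4 bp
  [176,191): 15 bp
  [191,202): 11 bp
  [202,210): 8 bp
  [210,217): 7 bp
  [217,228): 11 bp
  [228,233): 5 bp
  [233,237): 4 bp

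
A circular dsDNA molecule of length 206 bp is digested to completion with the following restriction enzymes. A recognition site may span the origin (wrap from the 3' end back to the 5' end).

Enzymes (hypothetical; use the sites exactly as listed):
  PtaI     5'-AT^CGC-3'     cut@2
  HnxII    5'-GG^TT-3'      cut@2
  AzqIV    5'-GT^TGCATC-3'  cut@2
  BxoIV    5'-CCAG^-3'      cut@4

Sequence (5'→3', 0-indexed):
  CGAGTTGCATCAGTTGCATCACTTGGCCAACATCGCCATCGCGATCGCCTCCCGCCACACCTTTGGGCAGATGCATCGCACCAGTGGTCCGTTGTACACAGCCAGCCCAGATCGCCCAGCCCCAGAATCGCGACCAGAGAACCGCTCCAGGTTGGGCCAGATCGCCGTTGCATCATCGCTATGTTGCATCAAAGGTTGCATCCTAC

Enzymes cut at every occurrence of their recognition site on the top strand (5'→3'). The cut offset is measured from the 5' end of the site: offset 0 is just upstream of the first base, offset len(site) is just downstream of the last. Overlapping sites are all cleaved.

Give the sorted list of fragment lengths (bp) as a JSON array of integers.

Per-enzyme occurrences:
  PtaI ATCGC/2: at [31, 37, 43, 74, 110, 126, 160, 174] ⇒ [33, 39, 45, 76, 112, 128, 162, 176]
  HnxII GGTT/2: at [149, 193] ⇒ [151, 195]
  AzqIV GTTGCATC/2: at [3, 12, 166, 182, 194] ⇒ [5, 14, 168, 184, 196]
  BxoIV CCAG/4: at [80, 101, 106, 115, 121, 133, 146, 156] ⇒ [84, 105, 110, 119, 125, 137, 150, 160]

Pooled cuts: [5, 14, 33, 39, 45, 76, 84, 105, 110, 112, 119, 125, 128, 137, 150, 151, 160, 162, 168, 176, 184, 195, 196]

Fragment lengths:
  5→14: 9 bp
  14→33: 19 bp
  33→39: 6 bp
  39→45: 6 bp
  45→76: 31 bp
  76→84: 8 bp
  84→105: 21 bp
  105→110: 5 bp
  110→112: 2 bp
  112→119: 7 bp
  119→125: 6 bp
  125→128: 3 bp
  128→137: 9 bp
  137→150: 13 bp
  150→151: 1 bp
  151→160: 9 bp
  160→162: 2 bp
  162→168: 6 bp
  168→176: 8 bp
  176→184: 8 bp
  184→195: 11 bp
  195→196: 1 bp
  196→5 (wrap): 206-196+5 = 15 bp

[1,1,2,2,3,5,6,6,6,6,7,8,8,8,9,9,9,11,13,15,19,21,31]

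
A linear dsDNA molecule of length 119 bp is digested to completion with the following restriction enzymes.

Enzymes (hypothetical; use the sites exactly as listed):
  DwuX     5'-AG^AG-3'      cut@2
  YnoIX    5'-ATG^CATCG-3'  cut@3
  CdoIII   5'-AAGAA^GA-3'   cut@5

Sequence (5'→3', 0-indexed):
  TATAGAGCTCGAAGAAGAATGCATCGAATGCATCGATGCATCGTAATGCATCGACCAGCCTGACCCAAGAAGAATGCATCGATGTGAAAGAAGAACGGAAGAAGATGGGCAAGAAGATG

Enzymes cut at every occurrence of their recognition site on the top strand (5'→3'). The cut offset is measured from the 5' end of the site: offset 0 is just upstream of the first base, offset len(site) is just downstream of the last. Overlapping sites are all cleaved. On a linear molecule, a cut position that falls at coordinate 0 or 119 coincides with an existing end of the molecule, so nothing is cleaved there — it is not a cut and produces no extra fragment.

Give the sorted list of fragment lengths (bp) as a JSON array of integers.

[4,5,5,5,8,9,10,11,11,12,16,23]

Per-enzyme occurrences:
  DwuX AGAG/2: at [3] ⇒ [5]
  YnoIX ATGCATCG/3: at [18, 27, 35, 45, 73] ⇒ [21, 30, 38, 48, 76]
  CdoIII AAGAAGA/5: at [11, 66, 87, 98, 110] ⇒ [16, 71, 92, 103, 115]

Pooled cuts: [5, 16, 21, 30, 38, 48, 71, 76, 92, 103, 115]

Fragment lengths:
  [0,5): 5 bp
  [5,16): 11 bp
  [16,21): 5 bp
  [21,30): 9 bp
  [30,38): 8 bp
  [38,48): 10 bp
  [48,71): 23 bp
  [71,76): 5 bp
  [76,92): 16 bp
  [92,103): 11 bp
  [103,115): 12 bp
  [115,119): 4 bp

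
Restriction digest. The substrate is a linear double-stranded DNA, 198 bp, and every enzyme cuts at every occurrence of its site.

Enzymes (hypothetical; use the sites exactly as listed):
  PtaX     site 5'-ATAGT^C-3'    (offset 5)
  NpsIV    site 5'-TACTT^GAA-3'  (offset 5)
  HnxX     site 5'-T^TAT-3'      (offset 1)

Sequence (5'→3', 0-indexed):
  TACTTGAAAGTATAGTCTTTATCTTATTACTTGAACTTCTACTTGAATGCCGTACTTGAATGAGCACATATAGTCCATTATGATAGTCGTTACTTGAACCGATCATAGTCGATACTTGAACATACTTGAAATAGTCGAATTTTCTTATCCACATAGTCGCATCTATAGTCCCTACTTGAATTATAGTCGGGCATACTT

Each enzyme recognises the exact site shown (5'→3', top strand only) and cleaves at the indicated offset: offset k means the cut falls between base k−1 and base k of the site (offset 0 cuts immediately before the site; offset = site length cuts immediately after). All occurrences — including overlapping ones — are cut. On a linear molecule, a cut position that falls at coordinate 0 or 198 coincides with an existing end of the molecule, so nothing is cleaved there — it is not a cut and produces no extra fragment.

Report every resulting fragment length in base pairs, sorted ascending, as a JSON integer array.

Per-enzyme occurrences:
  PtaX ATAGTC/5: at [11, 69, 82, 104, 130, 152, 164, 182] ⇒ [16, 74, 87, 109, 135, 157, 169, 187]
  NpsIV TACTTGAA/5: at [0, 27, 39, 52, 90, 112, 122, 172] ⇒ [5, 32, 44, 57, 95, 117, 127, 177]
  HnxX TTAT/1: at [18, 23, 77, 144, 180] ⇒ [19, 24, 78, 145, 181]

Pooled cuts: [5, 16, 19, 24, 32, 44, 57, 74, 78, 87, 95, 109, 117, 127, 135, 145, 157, 169, 177, 181, 187]

Fragments:
  [0,5): 5 bp
  [5,16): 11 bp
  [16,19): 3 bp
  [19,24): 5 bp
  [24,32): 8 bp
  [32,44): 12 bp
  [44,57): 13 bp
  [57,74): 17 bp
  [74,78): 4 bp
  [78,87): 9 bp
  [87,95): 8 bp
  [95,109): 14 bp
  [109,117): 8 bp
  [117,127): 10 bp
  [127,135): 8 bp
  [135,145): 10 bp
  [145,157): 12 bp
  [157,169): 12 bp
  [169,177): 8 bp
  [177,181): 4 bp
  [181,187): 6 bp
  [187,198): 11 bp

[3,4,4,5,5,6,8,8,8,8,8,9,10,10,11,11,12,12,12,13,14,17]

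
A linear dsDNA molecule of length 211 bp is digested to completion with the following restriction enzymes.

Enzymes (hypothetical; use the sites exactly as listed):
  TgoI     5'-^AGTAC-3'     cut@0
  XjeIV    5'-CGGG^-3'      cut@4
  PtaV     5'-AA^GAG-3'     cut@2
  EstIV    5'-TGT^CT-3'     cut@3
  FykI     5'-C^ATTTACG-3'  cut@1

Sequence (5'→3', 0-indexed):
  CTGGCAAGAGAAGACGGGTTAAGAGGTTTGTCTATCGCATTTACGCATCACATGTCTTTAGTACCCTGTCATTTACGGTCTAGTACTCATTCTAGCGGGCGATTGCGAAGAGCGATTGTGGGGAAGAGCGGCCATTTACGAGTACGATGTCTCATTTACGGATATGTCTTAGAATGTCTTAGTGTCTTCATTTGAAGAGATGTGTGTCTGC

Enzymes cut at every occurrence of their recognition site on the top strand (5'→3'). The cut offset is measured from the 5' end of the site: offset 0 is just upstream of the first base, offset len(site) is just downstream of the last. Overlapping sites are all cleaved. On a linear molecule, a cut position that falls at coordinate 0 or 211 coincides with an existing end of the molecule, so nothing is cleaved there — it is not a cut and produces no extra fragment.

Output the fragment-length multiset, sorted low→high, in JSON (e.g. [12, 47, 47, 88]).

Per-enzyme occurrences:
  TgoI AGTAC/0: at [59, 81, 140] ⇒ [59, 81, 140]
  XjeIV CGGG/4: at [14, 95] ⇒ [18, 99]
  PtaV AAGAG/2: at [5, 20, 107, 123, 194] ⇒ [7, 22, 109, 125, 196]
  EstIV TGTCT/3: at [28, 52, 147, 164, 174, 182, 204] ⇒ [31, 55, 150, 167, 177, 185, 207]
  FykI CATTTACG/1: at [37, 69, 132, 152] ⇒ [38, 70, 133, 153]

Pooled cuts: [7, 18, 22, 31, 38, 55, 59, 70, 81, 99, 109, 125, 133, 140, 150, 153, 167, 177, 185, 196, 207]

Fragment lengths:
  [0,7): 7 bp
  [7,18): 11 bp
  [18,22): 4 bp
  [22,31): 9 bp
  [31,38): 7 bp
  [38,55): 17 bp
  [55,59): 4 bp
  [59,70): 11 bp
  [70,81): 11 bp
  [81,99): 18 bp
  [99,109): 10 bp
  [109,125): 16 bp
  [125,133): 8 bp
  [133,140): 7 bp
  [140,150): 10 bp
  [150,153): 3 bp
  [153,167): 14 bp
  [167,177): 10 bp
  [177,185): 8 bp
  [185,196): 11 bp
  [196,207): 11 bp
  [207,211): 4 bp

[3,4,4,4,7,7,7,8,8,9,10,10,10,11,11,11,11,11,14,16,17,18]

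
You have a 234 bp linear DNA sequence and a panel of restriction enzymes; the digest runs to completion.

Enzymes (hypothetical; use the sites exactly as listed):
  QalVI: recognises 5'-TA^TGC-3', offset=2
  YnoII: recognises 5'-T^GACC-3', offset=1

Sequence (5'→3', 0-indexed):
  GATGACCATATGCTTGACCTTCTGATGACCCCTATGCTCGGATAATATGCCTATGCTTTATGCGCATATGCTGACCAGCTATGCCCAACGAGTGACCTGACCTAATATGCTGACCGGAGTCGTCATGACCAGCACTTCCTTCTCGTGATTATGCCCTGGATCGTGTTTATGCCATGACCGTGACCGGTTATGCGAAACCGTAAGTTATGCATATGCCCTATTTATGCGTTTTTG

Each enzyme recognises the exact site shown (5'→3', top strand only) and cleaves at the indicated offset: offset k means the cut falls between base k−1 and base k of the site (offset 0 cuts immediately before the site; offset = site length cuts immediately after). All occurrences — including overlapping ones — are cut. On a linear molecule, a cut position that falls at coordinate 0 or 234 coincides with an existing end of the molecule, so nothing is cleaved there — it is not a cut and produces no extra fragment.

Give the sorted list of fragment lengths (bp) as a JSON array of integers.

[3,4,4,5,5,6,6,6,6,7,7,8,8,9,9,9,10,11,11,12,13,15,17,18,25]

Scan for sites:
  QalVI TATGC/2: at [8, 32, 45, 51, 58, 66, 79, 105, 149, 167, 188, 205, 211, 222] ⇒ [10, 34, 47, 53, 60, 68, 81, 107, 151, 169, 190, 207, 213, 224]
  YnoII TGACC/1: at [2, 14, 25, 71, 92, 97, 110, 125, 174, 180] ⇒ [3, 15, 26, 72, 93, 98, 111, 126, 175, 181]

Pooled cuts: [3, 10, 15, 26, 34, 47, 53, 60, 68, 72, 81, 93, 98, 107, 111, 126, 151, 169, 175, 181, 190, 207, 213, 224]

Fragments:
  [0,3): 3 bp
  [3,10): 7 bp
  [10,15): 5 bp
  [15,26): 11 bp
  [26,34): 8 bp
  [34,47): 13 bp
  [47,53): 6 bp
  [53,60): 7 bp
  [60,68): 8 bp
  [68,72): 4 bp
  [72,81): 9 bp
  [81,93): 12 bp
  [93,98): 5 bp
  [98,107): 9 bp
  [107,111): 4 bp
  [111,126): 15 bp
  [126,151): 25 bp
  [151,169): 18 bp
  [169,175): 6 bp
  [175,181): 6 bp
  [181,190): 9 bp
  [190,207): 17 bp
  [207,213): 6 bp
  [213,224): 11 bp
  [224,234): 10 bp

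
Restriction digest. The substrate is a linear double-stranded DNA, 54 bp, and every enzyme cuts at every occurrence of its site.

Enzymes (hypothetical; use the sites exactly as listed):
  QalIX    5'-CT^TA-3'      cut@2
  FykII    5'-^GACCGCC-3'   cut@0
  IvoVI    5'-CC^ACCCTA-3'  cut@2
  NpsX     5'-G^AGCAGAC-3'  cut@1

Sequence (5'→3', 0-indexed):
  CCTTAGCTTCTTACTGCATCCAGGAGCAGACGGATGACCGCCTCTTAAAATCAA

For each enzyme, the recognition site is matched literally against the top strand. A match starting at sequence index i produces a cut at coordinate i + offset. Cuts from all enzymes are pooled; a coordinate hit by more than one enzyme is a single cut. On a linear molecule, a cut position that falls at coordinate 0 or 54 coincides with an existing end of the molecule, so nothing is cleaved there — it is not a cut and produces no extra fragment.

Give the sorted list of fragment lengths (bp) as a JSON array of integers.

[3,8,9,10,11,13]

Scan for sites:
  QalIX CTTA/2: at [1, 9, 43] ⇒ [3, 11, 45]
  FykII GACCGCC/0: at [35] ⇒ [35]
  IvoVI (CCACCCTA, off=2): no sites
  NpsX GAGCAGAC/1: at [23] ⇒ [24]

All cut coordinates (distinct, sorted): [3, 11, 24, 35, 45]

Fragment lengths:
  [0,3): 3 bp
  [3,11): 8 bp
  [11,24): 13 bp
  [24,35): 11 bp
  [35,45): 10 bp
  [45,54): 9 bp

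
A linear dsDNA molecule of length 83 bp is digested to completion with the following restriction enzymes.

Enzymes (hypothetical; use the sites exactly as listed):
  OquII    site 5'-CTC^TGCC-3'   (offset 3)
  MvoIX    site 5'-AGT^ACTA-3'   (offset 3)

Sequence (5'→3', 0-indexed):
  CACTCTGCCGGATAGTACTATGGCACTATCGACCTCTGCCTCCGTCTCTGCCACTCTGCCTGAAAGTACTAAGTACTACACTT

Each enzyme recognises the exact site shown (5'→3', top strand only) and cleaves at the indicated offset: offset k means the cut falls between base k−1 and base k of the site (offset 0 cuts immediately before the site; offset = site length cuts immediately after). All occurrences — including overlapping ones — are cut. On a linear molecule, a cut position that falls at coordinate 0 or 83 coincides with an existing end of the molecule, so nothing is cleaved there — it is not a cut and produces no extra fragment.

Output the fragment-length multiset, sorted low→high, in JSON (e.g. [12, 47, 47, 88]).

Scan for sites:
  OquII (CTCTGCC, off=3): starts [2, 33, 45, 53] → cuts [5, 36, 48, 56]
  MvoIX (AGTACTA, off=3): starts [13, 64, 71] → cuts [16, 67, 74]

Pooled cuts: [5, 16, 36, 48, 56, 67, 74]

Fragment lengths:
  [0,5): 5 bp
  [5,16): 11 bp
  [16,36): 20 bp
  [36,48): 12 bp
  [48,56): 8 bp
  [56,67): 11 bp
  [67,74): 7 bp
  [74,83): 9 bp

[5,7,8,9,11,11,12,20]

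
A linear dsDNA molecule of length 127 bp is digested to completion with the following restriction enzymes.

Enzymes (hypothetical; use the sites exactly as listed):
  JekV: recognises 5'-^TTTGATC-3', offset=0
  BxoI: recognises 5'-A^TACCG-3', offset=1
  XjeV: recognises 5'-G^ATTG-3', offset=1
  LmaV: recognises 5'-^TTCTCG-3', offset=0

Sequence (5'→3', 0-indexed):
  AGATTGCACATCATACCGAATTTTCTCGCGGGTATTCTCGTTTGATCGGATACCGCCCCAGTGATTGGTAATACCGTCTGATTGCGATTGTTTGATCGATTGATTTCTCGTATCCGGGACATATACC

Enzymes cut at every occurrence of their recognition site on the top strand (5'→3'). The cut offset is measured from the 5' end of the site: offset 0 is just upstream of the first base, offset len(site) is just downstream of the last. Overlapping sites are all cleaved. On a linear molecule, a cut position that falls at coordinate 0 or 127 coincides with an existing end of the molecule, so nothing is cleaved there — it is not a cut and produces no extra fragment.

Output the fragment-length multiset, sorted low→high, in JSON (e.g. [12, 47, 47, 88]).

Scan for sites:
  JekV (TTTGATC, off=0): starts [40, 90] → cuts [40, 90]
  BxoI (ATACCG, off=1): starts [12, 49, 70] → cuts [13, 50, 71]
  XjeV (GATTG, off=1): starts [1, 62, 79, 85, 97] → cuts [2, 63, 80, 86, 98]
  LmaV (TTCTCG, off=0): starts [22, 34, 104] → cuts [22, 34, 104]

Pooled cuts: [2, 13, 22, 34, 40, 50, 63, 71, 80, 86, 90, 98, 104]

Fragments:
  [0,2): 2 bp
  [2,13): 11 bp
  [13,22): 9 bp
  [22,34): 12 bp
  [34,40): 6 bp
  [40,50): 10 bp
  [50,63): 13 bp
  [63,71): 8 bp
  [71,80): 9 bp
  [80,86): 6 bp
  [86,90): 4 bp
  [90,98): 8 bp
  [98,104): 6 bp
  [104,127): 23 bp

[2,4,6,6,6,8,8,9,9,10,11,12,13,23]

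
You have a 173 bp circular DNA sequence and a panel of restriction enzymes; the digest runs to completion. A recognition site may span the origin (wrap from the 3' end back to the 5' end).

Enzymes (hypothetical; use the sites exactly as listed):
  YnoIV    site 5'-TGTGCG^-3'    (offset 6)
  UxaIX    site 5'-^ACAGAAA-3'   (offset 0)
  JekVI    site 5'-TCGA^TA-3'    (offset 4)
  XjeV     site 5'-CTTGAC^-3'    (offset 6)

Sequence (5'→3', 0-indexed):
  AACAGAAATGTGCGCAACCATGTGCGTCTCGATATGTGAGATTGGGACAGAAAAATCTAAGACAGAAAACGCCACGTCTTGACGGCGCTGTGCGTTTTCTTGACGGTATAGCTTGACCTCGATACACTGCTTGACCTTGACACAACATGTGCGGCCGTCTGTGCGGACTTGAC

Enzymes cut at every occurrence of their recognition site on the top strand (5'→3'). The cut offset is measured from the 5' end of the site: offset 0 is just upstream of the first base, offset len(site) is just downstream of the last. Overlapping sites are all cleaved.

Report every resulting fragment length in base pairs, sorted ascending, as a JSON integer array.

Per-enzyme occurrences:
  YnoIV TGTGCG/6: at [8, 20, 88, 147, 159] ⇒ [14, 26, 94, 153, 165]
  UxaIX ACAGAAA/0: at [1, 46, 61] ⇒ [1, 46, 61]
  JekVI TCGATA/4: at [28, 118] ⇒ [32, 122]
  XjeV CTTGAC/6: at [77, 98, 111, 129, 135, 167] ⇒ [0, 83, 104, 117, 135, 141]

Pooled cuts: [0, 1, 14, 26, 32, 46, 61, 83, 94, 104, 117, 122, 135, 141, 153, 165]

Fragments:
  0→1: 1 bp
  1→14: 13 bp
  14→26: 12 bp
  26→32: 6 bp
  32→46: 14 bp
  46→61: 15 bp
  61→83: 22 bp
  83→94: 11 bp
  94→104: 10 bp
  104→117: 13 bp
  117→122: 5 bp
  122→135: 13 bp
  135→141: 6 bp
  141→153: 12 bp
  153→165: 12 bp
  165→0 (wrap): 173-165+0 = 8 bp

[1,5,6,6,8,10,11,12,12,12,13,13,13,14,15,22]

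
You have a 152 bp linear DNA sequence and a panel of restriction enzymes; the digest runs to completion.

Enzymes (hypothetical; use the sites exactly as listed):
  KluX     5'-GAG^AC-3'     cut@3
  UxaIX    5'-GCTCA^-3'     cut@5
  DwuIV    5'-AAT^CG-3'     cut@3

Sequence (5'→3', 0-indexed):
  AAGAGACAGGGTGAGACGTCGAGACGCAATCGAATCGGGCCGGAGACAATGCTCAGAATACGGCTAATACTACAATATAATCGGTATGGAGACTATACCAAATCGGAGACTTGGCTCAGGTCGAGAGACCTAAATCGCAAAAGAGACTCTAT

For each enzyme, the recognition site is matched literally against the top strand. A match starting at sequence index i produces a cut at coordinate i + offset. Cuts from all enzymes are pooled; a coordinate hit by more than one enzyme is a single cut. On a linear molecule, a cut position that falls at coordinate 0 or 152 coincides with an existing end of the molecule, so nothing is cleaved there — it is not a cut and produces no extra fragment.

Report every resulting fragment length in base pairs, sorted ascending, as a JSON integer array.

Scan for sites:
  KluX GAGAC/3: at [2, 12, 20, 42, 88, 105, 124, 142] ⇒ [5, 15, 23, 45, 91, 108, 127, 145]
  UxaIX GCTCA/5: at [50, 113] ⇒ [55, 118]
  DwuIV AATCG/3: at [27, 32, 78, 100, 132] ⇒ [30, 35, 81, 103, 135]

Pooled cuts: [5, 15, 23, 30, 35, 45, 55, 81, 91, 103, 108, 118, 127, 135, 145]

Fragments:
  [0,5): 5 bp
  [5,15): 10 bp
  [15,23): 8 bp
  [23,30): 7 bp
  [30,35): 5 bp
  [35,45): 10 bp
  [45,55): 10 bp
  [55,81): 26 bp
  [81,91): 10 bp
  [91,103): 12 bp
  [103,108): 5 bp
  [108,118): 10 bp
  [118,127): 9 bp
  [127,135): 8 bp
  [135,145): 10 bp
  [145,152): 7 bp

[5,5,5,7,7,8,8,9,10,10,10,10,10,10,12,26]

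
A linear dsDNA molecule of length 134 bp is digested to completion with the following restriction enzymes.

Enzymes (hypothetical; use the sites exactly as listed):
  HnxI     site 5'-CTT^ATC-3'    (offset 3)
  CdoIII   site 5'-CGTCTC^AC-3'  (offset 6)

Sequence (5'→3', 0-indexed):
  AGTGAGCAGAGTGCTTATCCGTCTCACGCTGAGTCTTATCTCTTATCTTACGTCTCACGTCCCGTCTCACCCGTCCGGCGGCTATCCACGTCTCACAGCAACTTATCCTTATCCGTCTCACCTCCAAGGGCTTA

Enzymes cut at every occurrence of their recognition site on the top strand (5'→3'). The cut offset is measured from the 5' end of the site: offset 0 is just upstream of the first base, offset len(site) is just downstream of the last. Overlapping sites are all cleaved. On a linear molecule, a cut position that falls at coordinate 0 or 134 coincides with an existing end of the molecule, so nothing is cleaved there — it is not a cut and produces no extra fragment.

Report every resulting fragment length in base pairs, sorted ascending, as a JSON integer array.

[6,7,9,9,10,12,12,12,15,16,26]

Per-enzyme occurrences:
  HnxI CTTATC/3: at [13, 34, 41, 101, 107] ⇒ [16, 37, 44, 104, 110]
  CdoIII CGTCTCAC/6: at [19, 50, 62, 88, 113] ⇒ [25, 56, 68, 94, 119]

Pooled cuts: [16, 25, 37, 44, 56, 68, 94, 104, 110, 119]

Fragments:
  [0,16): 16 bp
  [16,25): 9 bp
  [25,37): 12 bp
  [37,44): 7 bp
  [44,56): 12 bp
  [56,68): 12 bp
  [68,94): 26 bp
  [94,104): 10 bp
  [104,110): 6 bp
  [110,119): 9 bp
  [119,134): 15 bp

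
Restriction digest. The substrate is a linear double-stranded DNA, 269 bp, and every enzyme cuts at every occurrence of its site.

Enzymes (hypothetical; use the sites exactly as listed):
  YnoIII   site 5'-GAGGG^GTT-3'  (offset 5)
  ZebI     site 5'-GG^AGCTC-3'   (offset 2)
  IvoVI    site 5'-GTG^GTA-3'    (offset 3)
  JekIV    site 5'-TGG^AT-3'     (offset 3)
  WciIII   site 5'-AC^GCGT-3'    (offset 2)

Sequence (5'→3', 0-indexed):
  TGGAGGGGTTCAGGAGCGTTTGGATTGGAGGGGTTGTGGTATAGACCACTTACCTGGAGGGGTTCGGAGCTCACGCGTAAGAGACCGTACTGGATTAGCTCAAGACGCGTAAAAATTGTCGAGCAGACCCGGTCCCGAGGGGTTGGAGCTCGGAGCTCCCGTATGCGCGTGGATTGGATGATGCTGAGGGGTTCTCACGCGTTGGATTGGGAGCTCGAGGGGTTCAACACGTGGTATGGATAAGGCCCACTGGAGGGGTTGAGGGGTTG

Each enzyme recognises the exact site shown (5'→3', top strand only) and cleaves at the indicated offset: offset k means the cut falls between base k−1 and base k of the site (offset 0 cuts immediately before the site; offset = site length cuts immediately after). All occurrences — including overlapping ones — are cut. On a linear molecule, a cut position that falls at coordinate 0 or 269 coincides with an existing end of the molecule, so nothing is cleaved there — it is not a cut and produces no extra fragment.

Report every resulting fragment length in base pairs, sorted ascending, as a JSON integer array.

Site scan:
  YnoIII GAGGGGTT/5: at [2, 27, 56, 136, 185, 216, 252, 260] ⇒ [7, 32, 61, 141, 190, 221, 257, 265]
  ZebI GGAGCTC/2: at [65, 144, 151, 209] ⇒ [67, 146, 153, 211]
  IvoVI GTGGTA/3: at [35, 230] ⇒ [38, 233]
  JekIV TGGAT/3: at [20, 90, 169, 174, 202, 236] ⇒ [23, 93, 172, 177, 205, 239]
  WciIII ACGCGT/2: at [72, 104, 196] ⇒ [74, 106, 198]

Pooled cuts: [7, 23, 32, 38, 61, 67, 74, 93, 106, 141, 146, 153, 172, 177, 190, 198, 205, 211, 221, 233, 239, 257, 265]

Fragments:
  [0,7): 7 bp
  [7,23): 16 bp
  [23,32): 9 bp
  [32,38): 6 bp
  [38,61): 23 bp
  [61,67): 6 bp
  [67,74): 7 bp
  [74,93): 19 bp
  [93,106): 13 bp
  [106,141): 35 bp
  [141,146): 5 bp
  [146,153): 7 bp
  [153,172): 19 bp
  [172,177): 5 bp
  [177,190): 13 bp
  [190,198): 8 bp
  [198,205): 7 bp
  [205,211): 6 bp
  [211,221): 10 bp
  [221,233): 12 bp
  [233,239): 6 bp
  [239,257): 18 bp
  [257,265): 8 bp
  [265,269): 4 bp

[4,5,5,6,6,6,6,7,7,7,7,8,8,9,10,12,13,13,16,18,19,19,23,35]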